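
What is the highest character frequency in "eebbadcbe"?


Input: eebbadcbe
Character counts:
  'a': 1
  'b': 3
  'c': 1
  'd': 1
  'e': 3
Maximum frequency: 3

3


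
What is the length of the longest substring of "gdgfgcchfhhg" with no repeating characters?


Input: "gdgfgcchfhhg"
Sliding window (track last position of each char):
  Position 0 ('g'): window [0,0] length 1 -- new best
  Position 1 ('d'): window [0,1] length 2 -- new best
  Position 2 ('g'): repeat (last at 0), move window start to 1
  Position 2 ('g'): window [1,2] length 2
  Position 3 ('f'): window [1,3] length 3 -- new best
  Position 4 ('g'): repeat (last at 2), move window start to 3
  Position 4 ('g'): window [3,4] length 2
  Position 5 ('c'): window [3,5] length 3
  Position 6 ('c'): repeat (last at 5), move window start to 6
  Position 6 ('c'): window [6,6] length 1
  Position 7 ('h'): window [6,7] length 2
  Position 8 ('f'): window [6,8] length 3
  Position 9 ('h'): repeat (last at 7), move window start to 8
  Position 9 ('h'): window [8,9] length 2
  Position 10 ('h'): repeat (last at 9), move window start to 10
  Position 10 ('h'): window [10,10] length 1
  Position 11 ('g'): window [10,11] length 2
Longest substring with no repeats: "dgf" with length 3

3


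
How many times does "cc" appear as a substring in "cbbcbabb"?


Searching for "cc" in "cbbcbabb"
Scanning each position:
  Position 0: "cb" => no
  Position 1: "bb" => no
  Position 2: "bc" => no
  Position 3: "cb" => no
  Position 4: "ba" => no
  Position 5: "ab" => no
  Position 6: "bb" => no
Total occurrences: 0

0


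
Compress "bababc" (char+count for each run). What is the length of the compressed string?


Input: bababc
Runs:
  'b' x 1 => "b1"
  'a' x 1 => "a1"
  'b' x 1 => "b1"
  'a' x 1 => "a1"
  'b' x 1 => "b1"
  'c' x 1 => "c1"
Compressed: "b1a1b1a1b1c1"
Compressed length: 12

12


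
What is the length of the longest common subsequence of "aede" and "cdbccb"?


LCS of "aede" and "cdbccb"
DP table:
           c    d    b    c    c    b
      0    0    0    0    0    0    0
  a   0    0    0    0    0    0    0
  e   0    0    0    0    0    0    0
  d   0    0    1    1    1    1    1
  e   0    0    1    1    1    1    1
LCS length = dp[4][6] = 1

1


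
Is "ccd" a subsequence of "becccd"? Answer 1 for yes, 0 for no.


Check if "ccd" is a subsequence of "becccd"
Greedy scan:
  Position 0 ('b'): no match needed
  Position 1 ('e'): no match needed
  Position 2 ('c'): matches sub[0] = 'c'
  Position 3 ('c'): matches sub[1] = 'c'
  Position 4 ('c'): no match needed
  Position 5 ('d'): matches sub[2] = 'd'
All 3 characters matched => is a subsequence

1


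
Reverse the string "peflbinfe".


Input: peflbinfe
Reading characters right to left:
  Position 8: 'e'
  Position 7: 'f'
  Position 6: 'n'
  Position 5: 'i'
  Position 4: 'b'
  Position 3: 'l'
  Position 2: 'f'
  Position 1: 'e'
  Position 0: 'p'
Reversed: efniblfep

efniblfep


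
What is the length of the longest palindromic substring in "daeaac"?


Input: "daeaac"
Checking substrings for palindromes:
  [1:4] "aea" (len 3) => palindrome
  [3:5] "aa" (len 2) => palindrome
Longest palindromic substring: "aea" with length 3

3


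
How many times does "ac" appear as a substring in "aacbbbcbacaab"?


Searching for "ac" in "aacbbbcbacaab"
Scanning each position:
  Position 0: "aa" => no
  Position 1: "ac" => MATCH
  Position 2: "cb" => no
  Position 3: "bb" => no
  Position 4: "bb" => no
  Position 5: "bc" => no
  Position 6: "cb" => no
  Position 7: "ba" => no
  Position 8: "ac" => MATCH
  Position 9: "ca" => no
  Position 10: "aa" => no
  Position 11: "ab" => no
Total occurrences: 2

2


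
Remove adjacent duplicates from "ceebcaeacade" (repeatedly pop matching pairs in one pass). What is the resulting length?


Input: ceebcaeacade
Stack-based adjacent duplicate removal:
  Read 'c': push. Stack: c
  Read 'e': push. Stack: ce
  Read 'e': matches stack top 'e' => pop. Stack: c
  Read 'b': push. Stack: cb
  Read 'c': push. Stack: cbc
  Read 'a': push. Stack: cbca
  Read 'e': push. Stack: cbcae
  Read 'a': push. Stack: cbcaea
  Read 'c': push. Stack: cbcaeac
  Read 'a': push. Stack: cbcaeaca
  Read 'd': push. Stack: cbcaeacad
  Read 'e': push. Stack: cbcaeacade
Final stack: "cbcaeacade" (length 10)

10


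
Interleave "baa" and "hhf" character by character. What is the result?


Interleaving "baa" and "hhf":
  Position 0: 'b' from first, 'h' from second => "bh"
  Position 1: 'a' from first, 'h' from second => "ah"
  Position 2: 'a' from first, 'f' from second => "af"
Result: bhahaf

bhahaf


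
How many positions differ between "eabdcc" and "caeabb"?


Comparing "eabdcc" and "caeabb" position by position:
  Position 0: 'e' vs 'c' => DIFFER
  Position 1: 'a' vs 'a' => same
  Position 2: 'b' vs 'e' => DIFFER
  Position 3: 'd' vs 'a' => DIFFER
  Position 4: 'c' vs 'b' => DIFFER
  Position 5: 'c' vs 'b' => DIFFER
Positions that differ: 5

5


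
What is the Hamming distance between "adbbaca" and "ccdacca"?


Comparing "adbbaca" and "ccdacca" position by position:
  Position 0: 'a' vs 'c' => differ
  Position 1: 'd' vs 'c' => differ
  Position 2: 'b' vs 'd' => differ
  Position 3: 'b' vs 'a' => differ
  Position 4: 'a' vs 'c' => differ
  Position 5: 'c' vs 'c' => same
  Position 6: 'a' vs 'a' => same
Total differences (Hamming distance): 5

5


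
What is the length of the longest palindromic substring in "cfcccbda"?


Input: "cfcccbda"
Checking substrings for palindromes:
  [0:3] "cfc" (len 3) => palindrome
  [2:5] "ccc" (len 3) => palindrome
  [2:4] "cc" (len 2) => palindrome
  [3:5] "cc" (len 2) => palindrome
Longest palindromic substring: "cfc" with length 3

3


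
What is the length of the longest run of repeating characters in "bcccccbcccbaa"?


Input: "bcccccbcccbaa"
Scanning for longest run:
  Position 1 ('c'): new char, reset run to 1
  Position 2 ('c'): continues run of 'c', length=2
  Position 3 ('c'): continues run of 'c', length=3
  Position 4 ('c'): continues run of 'c', length=4
  Position 5 ('c'): continues run of 'c', length=5
  Position 6 ('b'): new char, reset run to 1
  Position 7 ('c'): new char, reset run to 1
  Position 8 ('c'): continues run of 'c', length=2
  Position 9 ('c'): continues run of 'c', length=3
  Position 10 ('b'): new char, reset run to 1
  Position 11 ('a'): new char, reset run to 1
  Position 12 ('a'): continues run of 'a', length=2
Longest run: 'c' with length 5

5


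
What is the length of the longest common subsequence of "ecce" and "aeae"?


LCS of "ecce" and "aeae"
DP table:
           a    e    a    e
      0    0    0    0    0
  e   0    0    1    1    1
  c   0    0    1    1    1
  c   0    0    1    1    1
  e   0    0    1    1    2
LCS length = dp[4][4] = 2

2


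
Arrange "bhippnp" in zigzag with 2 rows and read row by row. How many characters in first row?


Zigzag "bhippnp" into 2 rows:
Placing characters:
  'b' => row 0
  'h' => row 1
  'i' => row 0
  'p' => row 1
  'p' => row 0
  'n' => row 1
  'p' => row 0
Rows:
  Row 0: "bipp"
  Row 1: "hpn"
First row length: 4

4


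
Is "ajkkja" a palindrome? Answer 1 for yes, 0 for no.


Input: ajkkja
Reversed: ajkkja
  Compare pos 0 ('a') with pos 5 ('a'): match
  Compare pos 1 ('j') with pos 4 ('j'): match
  Compare pos 2 ('k') with pos 3 ('k'): match
Result: palindrome

1


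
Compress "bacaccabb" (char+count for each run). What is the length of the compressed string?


Input: bacaccabb
Runs:
  'b' x 1 => "b1"
  'a' x 1 => "a1"
  'c' x 1 => "c1"
  'a' x 1 => "a1"
  'c' x 2 => "c2"
  'a' x 1 => "a1"
  'b' x 2 => "b2"
Compressed: "b1a1c1a1c2a1b2"
Compressed length: 14

14


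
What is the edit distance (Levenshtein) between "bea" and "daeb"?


Computing edit distance: "bea" -> "daeb"
DP table:
           d    a    e    b
      0    1    2    3    4
  b   1    1    2    3    3
  e   2    2    2    2    3
  a   3    3    2    3    3
Edit distance = dp[3][4] = 3

3


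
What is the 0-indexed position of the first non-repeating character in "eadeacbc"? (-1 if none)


Input: eadeacbc
Character frequencies:
  'a': 2
  'b': 1
  'c': 2
  'd': 1
  'e': 2
Scanning left to right for freq == 1:
  Position 0 ('e'): freq=2, skip
  Position 1 ('a'): freq=2, skip
  Position 2 ('d'): unique! => answer = 2

2


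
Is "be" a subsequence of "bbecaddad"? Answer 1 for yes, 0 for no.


Check if "be" is a subsequence of "bbecaddad"
Greedy scan:
  Position 0 ('b'): matches sub[0] = 'b'
  Position 1 ('b'): no match needed
  Position 2 ('e'): matches sub[1] = 'e'
  Position 3 ('c'): no match needed
  Position 4 ('a'): no match needed
  Position 5 ('d'): no match needed
  Position 6 ('d'): no match needed
  Position 7 ('a'): no match needed
  Position 8 ('d'): no match needed
All 2 characters matched => is a subsequence

1


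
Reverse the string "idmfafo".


Input: idmfafo
Reading characters right to left:
  Position 6: 'o'
  Position 5: 'f'
  Position 4: 'a'
  Position 3: 'f'
  Position 2: 'm'
  Position 1: 'd'
  Position 0: 'i'
Reversed: ofafmdi

ofafmdi


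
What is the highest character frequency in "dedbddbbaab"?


Input: dedbddbbaab
Character counts:
  'a': 2
  'b': 4
  'd': 4
  'e': 1
Maximum frequency: 4

4


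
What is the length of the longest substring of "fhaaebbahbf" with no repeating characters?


Input: "fhaaebbahbf"
Sliding window (track last position of each char):
  Position 0 ('f'): window [0,0] length 1 -- new best
  Position 1 ('h'): window [0,1] length 2 -- new best
  Position 2 ('a'): window [0,2] length 3 -- new best
  Position 3 ('a'): repeat (last at 2), move window start to 3
  Position 3 ('a'): window [3,3] length 1
  Position 4 ('e'): window [3,4] length 2
  Position 5 ('b'): window [3,5] length 3
  Position 6 ('b'): repeat (last at 5), move window start to 6
  Position 6 ('b'): window [6,6] length 1
  Position 7 ('a'): window [6,7] length 2
  Position 8 ('h'): window [6,8] length 3
  Position 9 ('b'): repeat (last at 6), move window start to 7
  Position 9 ('b'): window [7,9] length 3
  Position 10 ('f'): window [7,10] length 4 -- new best
Longest substring with no repeats: "ahbf" with length 4

4


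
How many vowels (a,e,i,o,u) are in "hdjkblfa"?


Input: hdjkblfa
Checking each character:
  'h' at position 0: consonant
  'd' at position 1: consonant
  'j' at position 2: consonant
  'k' at position 3: consonant
  'b' at position 4: consonant
  'l' at position 5: consonant
  'f' at position 6: consonant
  'a' at position 7: vowel (running total: 1)
Total vowels: 1

1


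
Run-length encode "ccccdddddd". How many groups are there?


Input: ccccdddddd
Scanning for consecutive runs:
  Group 1: 'c' x 4 (positions 0-3)
  Group 2: 'd' x 6 (positions 4-9)
Total groups: 2

2


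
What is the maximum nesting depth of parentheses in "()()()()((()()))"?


Input: "()()()()((()()))"
Tracking depth:
  Position 0 '(': depth becomes 1
  Position 1 ')': depth becomes 0
  Position 2 '(': depth becomes 1
  Position 3 ')': depth becomes 0
  Position 4 '(': depth becomes 1
  Position 5 ')': depth becomes 0
  Position 6 '(': depth becomes 1
  Position 7 ')': depth becomes 0
  Position 8 '(': depth becomes 1
  Position 9 '(': depth becomes 2
  Position 10 '(': depth becomes 3
  Position 11 ')': depth becomes 2
  Position 12 '(': depth becomes 3
  Position 13 ')': depth becomes 2
  Position 14 ')': depth becomes 1
  Position 15 ')': depth becomes 0
Maximum depth reached: 3

3


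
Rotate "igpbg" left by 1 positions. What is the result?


Input: "igpbg", rotate left by 1
First 1 characters: "i"
Remaining characters: "gpbg"
Concatenate remaining + first: "gpbg" + "i" = "gpbgi"

gpbgi


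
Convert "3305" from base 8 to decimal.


Input: "3305" in base 8
Positional expansion:
  Digit '3' (value 3) x 8^3 = 1536
  Digit '3' (value 3) x 8^2 = 192
  Digit '0' (value 0) x 8^1 = 0
  Digit '5' (value 5) x 8^0 = 5
Sum = 1733

1733


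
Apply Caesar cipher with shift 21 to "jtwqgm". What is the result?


Caesar cipher: shift "jtwqgm" by 21
  'j' (pos 9) + 21 = pos 4 = 'e'
  't' (pos 19) + 21 = pos 14 = 'o'
  'w' (pos 22) + 21 = pos 17 = 'r'
  'q' (pos 16) + 21 = pos 11 = 'l'
  'g' (pos 6) + 21 = pos 1 = 'b'
  'm' (pos 12) + 21 = pos 7 = 'h'
Result: eorlbh

eorlbh


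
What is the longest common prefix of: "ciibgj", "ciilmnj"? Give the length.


Words: ciibgj, ciilmnj
  Position 0: all 'c' => match
  Position 1: all 'i' => match
  Position 2: all 'i' => match
  Position 3: ('b', 'l') => mismatch, stop
LCP = "cii" (length 3)

3


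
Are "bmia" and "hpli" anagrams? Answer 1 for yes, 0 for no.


Strings: "bmia", "hpli"
Sorted first:  abim
Sorted second: hilp
Differ at position 0: 'a' vs 'h' => not anagrams

0


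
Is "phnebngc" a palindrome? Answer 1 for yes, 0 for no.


Input: phnebngc
Reversed: cgnbenhp
  Compare pos 0 ('p') with pos 7 ('c'): MISMATCH
  Compare pos 1 ('h') with pos 6 ('g'): MISMATCH
  Compare pos 2 ('n') with pos 5 ('n'): match
  Compare pos 3 ('e') with pos 4 ('b'): MISMATCH
Result: not a palindrome

0


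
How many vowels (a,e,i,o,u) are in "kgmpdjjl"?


Input: kgmpdjjl
Checking each character:
  'k' at position 0: consonant
  'g' at position 1: consonant
  'm' at position 2: consonant
  'p' at position 3: consonant
  'd' at position 4: consonant
  'j' at position 5: consonant
  'j' at position 6: consonant
  'l' at position 7: consonant
Total vowels: 0

0


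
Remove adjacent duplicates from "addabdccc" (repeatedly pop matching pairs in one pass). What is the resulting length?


Input: addabdccc
Stack-based adjacent duplicate removal:
  Read 'a': push. Stack: a
  Read 'd': push. Stack: ad
  Read 'd': matches stack top 'd' => pop. Stack: a
  Read 'a': matches stack top 'a' => pop. Stack: (empty)
  Read 'b': push. Stack: b
  Read 'd': push. Stack: bd
  Read 'c': push. Stack: bdc
  Read 'c': matches stack top 'c' => pop. Stack: bd
  Read 'c': push. Stack: bdc
Final stack: "bdc" (length 3)

3


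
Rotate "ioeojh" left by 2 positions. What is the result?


Input: "ioeojh", rotate left by 2
First 2 characters: "io"
Remaining characters: "eojh"
Concatenate remaining + first: "eojh" + "io" = "eojhio"

eojhio


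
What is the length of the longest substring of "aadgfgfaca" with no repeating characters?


Input: "aadgfgfaca"
Sliding window (track last position of each char):
  Position 0 ('a'): window [0,0] length 1 -- new best
  Position 1 ('a'): repeat (last at 0), move window start to 1
  Position 1 ('a'): window [1,1] length 1
  Position 2 ('d'): window [1,2] length 2 -- new best
  Position 3 ('g'): window [1,3] length 3 -- new best
  Position 4 ('f'): window [1,4] length 4 -- new best
  Position 5 ('g'): repeat (last at 3), move window start to 4
  Position 5 ('g'): window [4,5] length 2
  Position 6 ('f'): repeat (last at 4), move window start to 5
  Position 6 ('f'): window [5,6] length 2
  Position 7 ('a'): window [5,7] length 3
  Position 8 ('c'): window [5,8] length 4
  Position 9 ('a'): repeat (last at 7), move window start to 8
  Position 9 ('a'): window [8,9] length 2
Longest substring with no repeats: "adgf" with length 4

4


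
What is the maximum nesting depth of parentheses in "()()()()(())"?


Input: "()()()()(())"
Tracking depth:
  Position 0 '(': depth becomes 1
  Position 1 ')': depth becomes 0
  Position 2 '(': depth becomes 1
  Position 3 ')': depth becomes 0
  Position 4 '(': depth becomes 1
  Position 5 ')': depth becomes 0
  Position 6 '(': depth becomes 1
  Position 7 ')': depth becomes 0
  Position 8 '(': depth becomes 1
  Position 9 '(': depth becomes 2
  Position 10 ')': depth becomes 1
  Position 11 ')': depth becomes 0
Maximum depth reached: 2

2


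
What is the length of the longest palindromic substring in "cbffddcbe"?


Input: "cbffddcbe"
Checking substrings for palindromes:
  [2:4] "ff" (len 2) => palindrome
  [4:6] "dd" (len 2) => palindrome
Longest palindromic substring: "ff" with length 2

2


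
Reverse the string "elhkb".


Input: elhkb
Reading characters right to left:
  Position 4: 'b'
  Position 3: 'k'
  Position 2: 'h'
  Position 1: 'l'
  Position 0: 'e'
Reversed: bkhle

bkhle


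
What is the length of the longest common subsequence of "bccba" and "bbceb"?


LCS of "bccba" and "bbceb"
DP table:
           b    b    c    e    b
      0    0    0    0    0    0
  b   0    1    1    1    1    1
  c   0    1    1    2    2    2
  c   0    1    1    2    2    2
  b   0    1    2    2    2    3
  a   0    1    2    2    2    3
LCS length = dp[5][5] = 3

3


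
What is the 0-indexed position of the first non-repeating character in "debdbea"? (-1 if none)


Input: debdbea
Character frequencies:
  'a': 1
  'b': 2
  'd': 2
  'e': 2
Scanning left to right for freq == 1:
  Position 0 ('d'): freq=2, skip
  Position 1 ('e'): freq=2, skip
  Position 2 ('b'): freq=2, skip
  Position 3 ('d'): freq=2, skip
  Position 4 ('b'): freq=2, skip
  Position 5 ('e'): freq=2, skip
  Position 6 ('a'): unique! => answer = 6

6


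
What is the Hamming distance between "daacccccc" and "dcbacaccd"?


Comparing "daacccccc" and "dcbacaccd" position by position:
  Position 0: 'd' vs 'd' => same
  Position 1: 'a' vs 'c' => differ
  Position 2: 'a' vs 'b' => differ
  Position 3: 'c' vs 'a' => differ
  Position 4: 'c' vs 'c' => same
  Position 5: 'c' vs 'a' => differ
  Position 6: 'c' vs 'c' => same
  Position 7: 'c' vs 'c' => same
  Position 8: 'c' vs 'd' => differ
Total differences (Hamming distance): 5

5


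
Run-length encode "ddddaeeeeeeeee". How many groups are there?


Input: ddddaeeeeeeeee
Scanning for consecutive runs:
  Group 1: 'd' x 4 (positions 0-3)
  Group 2: 'a' x 1 (positions 4-4)
  Group 3: 'e' x 9 (positions 5-13)
Total groups: 3

3


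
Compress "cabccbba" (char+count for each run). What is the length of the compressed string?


Input: cabccbba
Runs:
  'c' x 1 => "c1"
  'a' x 1 => "a1"
  'b' x 1 => "b1"
  'c' x 2 => "c2"
  'b' x 2 => "b2"
  'a' x 1 => "a1"
Compressed: "c1a1b1c2b2a1"
Compressed length: 12

12


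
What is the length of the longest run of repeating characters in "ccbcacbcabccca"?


Input: "ccbcacbcabccca"
Scanning for longest run:
  Position 1 ('c'): continues run of 'c', length=2
  Position 2 ('b'): new char, reset run to 1
  Position 3 ('c'): new char, reset run to 1
  Position 4 ('a'): new char, reset run to 1
  Position 5 ('c'): new char, reset run to 1
  Position 6 ('b'): new char, reset run to 1
  Position 7 ('c'): new char, reset run to 1
  Position 8 ('a'): new char, reset run to 1
  Position 9 ('b'): new char, reset run to 1
  Position 10 ('c'): new char, reset run to 1
  Position 11 ('c'): continues run of 'c', length=2
  Position 12 ('c'): continues run of 'c', length=3
  Position 13 ('a'): new char, reset run to 1
Longest run: 'c' with length 3

3


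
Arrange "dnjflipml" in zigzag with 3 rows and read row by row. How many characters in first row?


Zigzag "dnjflipml" into 3 rows:
Placing characters:
  'd' => row 0
  'n' => row 1
  'j' => row 2
  'f' => row 1
  'l' => row 0
  'i' => row 1
  'p' => row 2
  'm' => row 1
  'l' => row 0
Rows:
  Row 0: "dll"
  Row 1: "nfim"
  Row 2: "jp"
First row length: 3

3


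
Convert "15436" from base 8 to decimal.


Input: "15436" in base 8
Positional expansion:
  Digit '1' (value 1) x 8^4 = 4096
  Digit '5' (value 5) x 8^3 = 2560
  Digit '4' (value 4) x 8^2 = 256
  Digit '3' (value 3) x 8^1 = 24
  Digit '6' (value 6) x 8^0 = 6
Sum = 6942

6942


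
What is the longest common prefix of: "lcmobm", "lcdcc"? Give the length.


Words: lcmobm, lcdcc
  Position 0: all 'l' => match
  Position 1: all 'c' => match
  Position 2: ('m', 'd') => mismatch, stop
LCP = "lc" (length 2)

2


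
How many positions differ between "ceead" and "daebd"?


Comparing "ceead" and "daebd" position by position:
  Position 0: 'c' vs 'd' => DIFFER
  Position 1: 'e' vs 'a' => DIFFER
  Position 2: 'e' vs 'e' => same
  Position 3: 'a' vs 'b' => DIFFER
  Position 4: 'd' vs 'd' => same
Positions that differ: 3

3


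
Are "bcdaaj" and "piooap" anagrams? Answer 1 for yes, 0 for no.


Strings: "bcdaaj", "piooap"
Sorted first:  aabcdj
Sorted second: aioopp
Differ at position 1: 'a' vs 'i' => not anagrams

0


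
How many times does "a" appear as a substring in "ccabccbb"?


Searching for "a" in "ccabccbb"
Scanning each position:
  Position 0: "c" => no
  Position 1: "c" => no
  Position 2: "a" => MATCH
  Position 3: "b" => no
  Position 4: "c" => no
  Position 5: "c" => no
  Position 6: "b" => no
  Position 7: "b" => no
Total occurrences: 1

1


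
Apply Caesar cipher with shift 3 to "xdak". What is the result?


Caesar cipher: shift "xdak" by 3
  'x' (pos 23) + 3 = pos 0 = 'a'
  'd' (pos 3) + 3 = pos 6 = 'g'
  'a' (pos 0) + 3 = pos 3 = 'd'
  'k' (pos 10) + 3 = pos 13 = 'n'
Result: agdn

agdn


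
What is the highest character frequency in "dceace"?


Input: dceace
Character counts:
  'a': 1
  'c': 2
  'd': 1
  'e': 2
Maximum frequency: 2

2


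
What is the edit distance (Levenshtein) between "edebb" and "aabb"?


Computing edit distance: "edebb" -> "aabb"
DP table:
           a    a    b    b
      0    1    2    3    4
  e   1    1    2    3    4
  d   2    2    2    3    4
  e   3    3    3    3    4
  b   4    4    4    3    3
  b   5    5    5    4    3
Edit distance = dp[5][4] = 3

3


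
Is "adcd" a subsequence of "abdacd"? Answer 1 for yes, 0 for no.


Check if "adcd" is a subsequence of "abdacd"
Greedy scan:
  Position 0 ('a'): matches sub[0] = 'a'
  Position 1 ('b'): no match needed
  Position 2 ('d'): matches sub[1] = 'd'
  Position 3 ('a'): no match needed
  Position 4 ('c'): matches sub[2] = 'c'
  Position 5 ('d'): matches sub[3] = 'd'
All 4 characters matched => is a subsequence

1


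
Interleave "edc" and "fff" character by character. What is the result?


Interleaving "edc" and "fff":
  Position 0: 'e' from first, 'f' from second => "ef"
  Position 1: 'd' from first, 'f' from second => "df"
  Position 2: 'c' from first, 'f' from second => "cf"
Result: efdfcf

efdfcf


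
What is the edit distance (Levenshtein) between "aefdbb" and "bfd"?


Computing edit distance: "aefdbb" -> "bfd"
DP table:
           b    f    d
      0    1    2    3
  a   1    1    2    3
  e   2    2    2    3
  f   3    3    2    3
  d   4    4    3    2
  b   5    4    4    3
  b   6    5    5    4
Edit distance = dp[6][3] = 4

4


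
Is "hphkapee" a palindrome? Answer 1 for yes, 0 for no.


Input: hphkapee
Reversed: eepakhph
  Compare pos 0 ('h') with pos 7 ('e'): MISMATCH
  Compare pos 1 ('p') with pos 6 ('e'): MISMATCH
  Compare pos 2 ('h') with pos 5 ('p'): MISMATCH
  Compare pos 3 ('k') with pos 4 ('a'): MISMATCH
Result: not a palindrome

0


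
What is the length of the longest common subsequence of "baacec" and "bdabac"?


LCS of "baacec" and "bdabac"
DP table:
           b    d    a    b    a    c
      0    0    0    0    0    0    0
  b   0    1    1    1    1    1    1
  a   0    1    1    2    2    2    2
  a   0    1    1    2    2    3    3
  c   0    1    1    2    2    3    4
  e   0    1    1    2    2    3    4
  c   0    1    1    2    2    3    4
LCS length = dp[6][6] = 4

4


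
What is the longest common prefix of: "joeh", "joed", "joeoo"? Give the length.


Words: joeh, joed, joeoo
  Position 0: all 'j' => match
  Position 1: all 'o' => match
  Position 2: all 'e' => match
  Position 3: ('h', 'd', 'o') => mismatch, stop
LCP = "joe" (length 3)

3


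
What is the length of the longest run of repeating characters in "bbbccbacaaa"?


Input: "bbbccbacaaa"
Scanning for longest run:
  Position 1 ('b'): continues run of 'b', length=2
  Position 2 ('b'): continues run of 'b', length=3
  Position 3 ('c'): new char, reset run to 1
  Position 4 ('c'): continues run of 'c', length=2
  Position 5 ('b'): new char, reset run to 1
  Position 6 ('a'): new char, reset run to 1
  Position 7 ('c'): new char, reset run to 1
  Position 8 ('a'): new char, reset run to 1
  Position 9 ('a'): continues run of 'a', length=2
  Position 10 ('a'): continues run of 'a', length=3
Longest run: 'b' with length 3

3


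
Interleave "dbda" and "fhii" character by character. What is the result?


Interleaving "dbda" and "fhii":
  Position 0: 'd' from first, 'f' from second => "df"
  Position 1: 'b' from first, 'h' from second => "bh"
  Position 2: 'd' from first, 'i' from second => "di"
  Position 3: 'a' from first, 'i' from second => "ai"
Result: dfbhdiai

dfbhdiai


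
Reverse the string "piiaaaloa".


Input: piiaaaloa
Reading characters right to left:
  Position 8: 'a'
  Position 7: 'o'
  Position 6: 'l'
  Position 5: 'a'
  Position 4: 'a'
  Position 3: 'a'
  Position 2: 'i'
  Position 1: 'i'
  Position 0: 'p'
Reversed: aolaaaiip

aolaaaiip


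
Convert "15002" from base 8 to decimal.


Input: "15002" in base 8
Positional expansion:
  Digit '1' (value 1) x 8^4 = 4096
  Digit '5' (value 5) x 8^3 = 2560
  Digit '0' (value 0) x 8^2 = 0
  Digit '0' (value 0) x 8^1 = 0
  Digit '2' (value 2) x 8^0 = 2
Sum = 6658

6658


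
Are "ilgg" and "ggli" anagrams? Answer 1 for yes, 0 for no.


Strings: "ilgg", "ggli"
Sorted first:  ggil
Sorted second: ggil
Sorted forms match => anagrams

1


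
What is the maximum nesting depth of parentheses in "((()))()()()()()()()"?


Input: "((()))()()()()()()()"
Tracking depth:
  Position 0 '(': depth becomes 1
  Position 1 '(': depth becomes 2
  Position 2 '(': depth becomes 3
  Position 3 ')': depth becomes 2
  Position 4 ')': depth becomes 1
  Position 5 ')': depth becomes 0
  Position 6 '(': depth becomes 1
  Position 7 ')': depth becomes 0
  Position 8 '(': depth becomes 1
  Position 9 ')': depth becomes 0
  Position 10 '(': depth becomes 1
  Position 11 ')': depth becomes 0
  Position 12 '(': depth becomes 1
  Position 13 ')': depth becomes 0
  Position 14 '(': depth becomes 1
  Position 15 ')': depth becomes 0
  Position 16 '(': depth becomes 1
  Position 17 ')': depth becomes 0
  Position 18 '(': depth becomes 1
  Position 19 ')': depth becomes 0
Maximum depth reached: 3

3


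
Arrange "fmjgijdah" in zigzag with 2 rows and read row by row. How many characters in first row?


Zigzag "fmjgijdah" into 2 rows:
Placing characters:
  'f' => row 0
  'm' => row 1
  'j' => row 0
  'g' => row 1
  'i' => row 0
  'j' => row 1
  'd' => row 0
  'a' => row 1
  'h' => row 0
Rows:
  Row 0: "fjidh"
  Row 1: "mgja"
First row length: 5

5


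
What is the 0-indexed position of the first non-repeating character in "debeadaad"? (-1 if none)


Input: debeadaad
Character frequencies:
  'a': 3
  'b': 1
  'd': 3
  'e': 2
Scanning left to right for freq == 1:
  Position 0 ('d'): freq=3, skip
  Position 1 ('e'): freq=2, skip
  Position 2 ('b'): unique! => answer = 2

2


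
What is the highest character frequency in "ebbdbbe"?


Input: ebbdbbe
Character counts:
  'b': 4
  'd': 1
  'e': 2
Maximum frequency: 4

4


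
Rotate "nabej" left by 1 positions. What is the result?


Input: "nabej", rotate left by 1
First 1 characters: "n"
Remaining characters: "abej"
Concatenate remaining + first: "abej" + "n" = "abejn"

abejn


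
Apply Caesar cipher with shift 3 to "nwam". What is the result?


Caesar cipher: shift "nwam" by 3
  'n' (pos 13) + 3 = pos 16 = 'q'
  'w' (pos 22) + 3 = pos 25 = 'z'
  'a' (pos 0) + 3 = pos 3 = 'd'
  'm' (pos 12) + 3 = pos 15 = 'p'
Result: qzdp

qzdp


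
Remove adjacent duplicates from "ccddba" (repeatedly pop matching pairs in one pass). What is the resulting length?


Input: ccddba
Stack-based adjacent duplicate removal:
  Read 'c': push. Stack: c
  Read 'c': matches stack top 'c' => pop. Stack: (empty)
  Read 'd': push. Stack: d
  Read 'd': matches stack top 'd' => pop. Stack: (empty)
  Read 'b': push. Stack: b
  Read 'a': push. Stack: ba
Final stack: "ba" (length 2)

2


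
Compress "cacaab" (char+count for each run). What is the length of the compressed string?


Input: cacaab
Runs:
  'c' x 1 => "c1"
  'a' x 1 => "a1"
  'c' x 1 => "c1"
  'a' x 2 => "a2"
  'b' x 1 => "b1"
Compressed: "c1a1c1a2b1"
Compressed length: 10

10


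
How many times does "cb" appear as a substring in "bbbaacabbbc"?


Searching for "cb" in "bbbaacabbbc"
Scanning each position:
  Position 0: "bb" => no
  Position 1: "bb" => no
  Position 2: "ba" => no
  Position 3: "aa" => no
  Position 4: "ac" => no
  Position 5: "ca" => no
  Position 6: "ab" => no
  Position 7: "bb" => no
  Position 8: "bb" => no
  Position 9: "bc" => no
Total occurrences: 0

0


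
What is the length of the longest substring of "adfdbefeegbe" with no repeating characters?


Input: "adfdbefeegbe"
Sliding window (track last position of each char):
  Position 0 ('a'): window [0,0] length 1 -- new best
  Position 1 ('d'): window [0,1] length 2 -- new best
  Position 2 ('f'): window [0,2] length 3 -- new best
  Position 3 ('d'): repeat (last at 1), move window start to 2
  Position 3 ('d'): window [2,3] length 2
  Position 4 ('b'): window [2,4] length 3
  Position 5 ('e'): window [2,5] length 4 -- new best
  Position 6 ('f'): repeat (last at 2), move window start to 3
  Position 6 ('f'): window [3,6] length 4
  Position 7 ('e'): repeat (last at 5), move window start to 6
  Position 7 ('e'): window [6,7] length 2
  Position 8 ('e'): repeat (last at 7), move window start to 8
  Position 8 ('e'): window [8,8] length 1
  Position 9 ('g'): window [8,9] length 2
  Position 10 ('b'): window [8,10] length 3
  Position 11 ('e'): repeat (last at 8), move window start to 9
  Position 11 ('e'): window [9,11] length 3
Longest substring with no repeats: "fdbe" with length 4

4


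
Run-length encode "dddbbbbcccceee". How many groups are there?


Input: dddbbbbcccceee
Scanning for consecutive runs:
  Group 1: 'd' x 3 (positions 0-2)
  Group 2: 'b' x 4 (positions 3-6)
  Group 3: 'c' x 4 (positions 7-10)
  Group 4: 'e' x 3 (positions 11-13)
Total groups: 4

4


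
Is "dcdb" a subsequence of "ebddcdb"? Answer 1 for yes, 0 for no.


Check if "dcdb" is a subsequence of "ebddcdb"
Greedy scan:
  Position 0 ('e'): no match needed
  Position 1 ('b'): no match needed
  Position 2 ('d'): matches sub[0] = 'd'
  Position 3 ('d'): no match needed
  Position 4 ('c'): matches sub[1] = 'c'
  Position 5 ('d'): matches sub[2] = 'd'
  Position 6 ('b'): matches sub[3] = 'b'
All 4 characters matched => is a subsequence

1


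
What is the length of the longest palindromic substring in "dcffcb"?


Input: "dcffcb"
Checking substrings for palindromes:
  [1:5] "cffc" (len 4) => palindrome
  [2:4] "ff" (len 2) => palindrome
Longest palindromic substring: "cffc" with length 4

4


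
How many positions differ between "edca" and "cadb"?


Comparing "edca" and "cadb" position by position:
  Position 0: 'e' vs 'c' => DIFFER
  Position 1: 'd' vs 'a' => DIFFER
  Position 2: 'c' vs 'd' => DIFFER
  Position 3: 'a' vs 'b' => DIFFER
Positions that differ: 4

4


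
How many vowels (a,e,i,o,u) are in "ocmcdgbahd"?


Input: ocmcdgbahd
Checking each character:
  'o' at position 0: vowel (running total: 1)
  'c' at position 1: consonant
  'm' at position 2: consonant
  'c' at position 3: consonant
  'd' at position 4: consonant
  'g' at position 5: consonant
  'b' at position 6: consonant
  'a' at position 7: vowel (running total: 2)
  'h' at position 8: consonant
  'd' at position 9: consonant
Total vowels: 2

2


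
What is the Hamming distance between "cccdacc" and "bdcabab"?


Comparing "cccdacc" and "bdcabab" position by position:
  Position 0: 'c' vs 'b' => differ
  Position 1: 'c' vs 'd' => differ
  Position 2: 'c' vs 'c' => same
  Position 3: 'd' vs 'a' => differ
  Position 4: 'a' vs 'b' => differ
  Position 5: 'c' vs 'a' => differ
  Position 6: 'c' vs 'b' => differ
Total differences (Hamming distance): 6

6


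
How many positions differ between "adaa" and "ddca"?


Comparing "adaa" and "ddca" position by position:
  Position 0: 'a' vs 'd' => DIFFER
  Position 1: 'd' vs 'd' => same
  Position 2: 'a' vs 'c' => DIFFER
  Position 3: 'a' vs 'a' => same
Positions that differ: 2

2


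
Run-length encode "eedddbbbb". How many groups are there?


Input: eedddbbbb
Scanning for consecutive runs:
  Group 1: 'e' x 2 (positions 0-1)
  Group 2: 'd' x 3 (positions 2-4)
  Group 3: 'b' x 4 (positions 5-8)
Total groups: 3

3


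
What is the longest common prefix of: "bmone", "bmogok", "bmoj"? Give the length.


Words: bmone, bmogok, bmoj
  Position 0: all 'b' => match
  Position 1: all 'm' => match
  Position 2: all 'o' => match
  Position 3: ('n', 'g', 'j') => mismatch, stop
LCP = "bmo" (length 3)

3


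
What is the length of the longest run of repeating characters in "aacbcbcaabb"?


Input: "aacbcbcaabb"
Scanning for longest run:
  Position 1 ('a'): continues run of 'a', length=2
  Position 2 ('c'): new char, reset run to 1
  Position 3 ('b'): new char, reset run to 1
  Position 4 ('c'): new char, reset run to 1
  Position 5 ('b'): new char, reset run to 1
  Position 6 ('c'): new char, reset run to 1
  Position 7 ('a'): new char, reset run to 1
  Position 8 ('a'): continues run of 'a', length=2
  Position 9 ('b'): new char, reset run to 1
  Position 10 ('b'): continues run of 'b', length=2
Longest run: 'a' with length 2

2


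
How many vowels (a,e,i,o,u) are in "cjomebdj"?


Input: cjomebdj
Checking each character:
  'c' at position 0: consonant
  'j' at position 1: consonant
  'o' at position 2: vowel (running total: 1)
  'm' at position 3: consonant
  'e' at position 4: vowel (running total: 2)
  'b' at position 5: consonant
  'd' at position 6: consonant
  'j' at position 7: consonant
Total vowels: 2

2


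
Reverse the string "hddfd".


Input: hddfd
Reading characters right to left:
  Position 4: 'd'
  Position 3: 'f'
  Position 2: 'd'
  Position 1: 'd'
  Position 0: 'h'
Reversed: dfddh

dfddh


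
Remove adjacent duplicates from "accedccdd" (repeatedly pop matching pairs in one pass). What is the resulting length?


Input: accedccdd
Stack-based adjacent duplicate removal:
  Read 'a': push. Stack: a
  Read 'c': push. Stack: ac
  Read 'c': matches stack top 'c' => pop. Stack: a
  Read 'e': push. Stack: ae
  Read 'd': push. Stack: aed
  Read 'c': push. Stack: aedc
  Read 'c': matches stack top 'c' => pop. Stack: aed
  Read 'd': matches stack top 'd' => pop. Stack: ae
  Read 'd': push. Stack: aed
Final stack: "aed" (length 3)

3


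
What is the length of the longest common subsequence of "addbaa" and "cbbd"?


LCS of "addbaa" and "cbbd"
DP table:
           c    b    b    d
      0    0    0    0    0
  a   0    0    0    0    0
  d   0    0    0    0    1
  d   0    0    0    0    1
  b   0    0    1    1    1
  a   0    0    1    1    1
  a   0    0    1    1    1
LCS length = dp[6][4] = 1

1


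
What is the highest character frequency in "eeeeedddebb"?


Input: eeeeedddebb
Character counts:
  'b': 2
  'd': 3
  'e': 6
Maximum frequency: 6

6


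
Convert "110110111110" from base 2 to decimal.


Input: "110110111110" in base 2
Positional expansion:
  Digit '1' (value 1) x 2^11 = 2048
  Digit '1' (value 1) x 2^10 = 1024
  Digit '0' (value 0) x 2^9 = 0
  Digit '1' (value 1) x 2^8 = 256
  Digit '1' (value 1) x 2^7 = 128
  Digit '0' (value 0) x 2^6 = 0
  Digit '1' (value 1) x 2^5 = 32
  Digit '1' (value 1) x 2^4 = 16
  Digit '1' (value 1) x 2^3 = 8
  Digit '1' (value 1) x 2^2 = 4
  Digit '1' (value 1) x 2^1 = 2
  Digit '0' (value 0) x 2^0 = 0
Sum = 3518

3518


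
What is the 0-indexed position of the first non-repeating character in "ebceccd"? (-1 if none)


Input: ebceccd
Character frequencies:
  'b': 1
  'c': 3
  'd': 1
  'e': 2
Scanning left to right for freq == 1:
  Position 0 ('e'): freq=2, skip
  Position 1 ('b'): unique! => answer = 1

1


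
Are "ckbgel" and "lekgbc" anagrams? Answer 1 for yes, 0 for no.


Strings: "ckbgel", "lekgbc"
Sorted first:  bcegkl
Sorted second: bcegkl
Sorted forms match => anagrams

1


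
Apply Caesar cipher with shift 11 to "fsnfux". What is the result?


Caesar cipher: shift "fsnfux" by 11
  'f' (pos 5) + 11 = pos 16 = 'q'
  's' (pos 18) + 11 = pos 3 = 'd'
  'n' (pos 13) + 11 = pos 24 = 'y'
  'f' (pos 5) + 11 = pos 16 = 'q'
  'u' (pos 20) + 11 = pos 5 = 'f'
  'x' (pos 23) + 11 = pos 8 = 'i'
Result: qdyqfi

qdyqfi


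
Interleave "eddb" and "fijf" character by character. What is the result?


Interleaving "eddb" and "fijf":
  Position 0: 'e' from first, 'f' from second => "ef"
  Position 1: 'd' from first, 'i' from second => "di"
  Position 2: 'd' from first, 'j' from second => "dj"
  Position 3: 'b' from first, 'f' from second => "bf"
Result: efdidjbf

efdidjbf


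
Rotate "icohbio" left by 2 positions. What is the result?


Input: "icohbio", rotate left by 2
First 2 characters: "ic"
Remaining characters: "ohbio"
Concatenate remaining + first: "ohbio" + "ic" = "ohbioic"

ohbioic


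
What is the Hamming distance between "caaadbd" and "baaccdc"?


Comparing "caaadbd" and "baaccdc" position by position:
  Position 0: 'c' vs 'b' => differ
  Position 1: 'a' vs 'a' => same
  Position 2: 'a' vs 'a' => same
  Position 3: 'a' vs 'c' => differ
  Position 4: 'd' vs 'c' => differ
  Position 5: 'b' vs 'd' => differ
  Position 6: 'd' vs 'c' => differ
Total differences (Hamming distance): 5

5


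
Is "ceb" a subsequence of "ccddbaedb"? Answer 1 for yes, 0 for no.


Check if "ceb" is a subsequence of "ccddbaedb"
Greedy scan:
  Position 0 ('c'): matches sub[0] = 'c'
  Position 1 ('c'): no match needed
  Position 2 ('d'): no match needed
  Position 3 ('d'): no match needed
  Position 4 ('b'): no match needed
  Position 5 ('a'): no match needed
  Position 6 ('e'): matches sub[1] = 'e'
  Position 7 ('d'): no match needed
  Position 8 ('b'): matches sub[2] = 'b'
All 3 characters matched => is a subsequence

1


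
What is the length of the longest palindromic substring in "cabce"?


Input: "cabce"
Checking substrings for palindromes:
  No multi-char palindromic substrings found
Longest palindromic substring: "c" with length 1

1


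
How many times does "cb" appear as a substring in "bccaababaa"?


Searching for "cb" in "bccaababaa"
Scanning each position:
  Position 0: "bc" => no
  Position 1: "cc" => no
  Position 2: "ca" => no
  Position 3: "aa" => no
  Position 4: "ab" => no
  Position 5: "ba" => no
  Position 6: "ab" => no
  Position 7: "ba" => no
  Position 8: "aa" => no
Total occurrences: 0

0


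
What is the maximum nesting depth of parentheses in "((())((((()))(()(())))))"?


Input: "((())((((()))(()(())))))"
Tracking depth:
  Position 0 '(': depth becomes 1
  Position 1 '(': depth becomes 2
  Position 2 '(': depth becomes 3
  Position 3 ')': depth becomes 2
  Position 4 ')': depth becomes 1
  Position 5 '(': depth becomes 2
  Position 6 '(': depth becomes 3
  Position 7 '(': depth becomes 4
  Position 8 '(': depth becomes 5
  Position 9 '(': depth becomes 6
  Position 10 ')': depth becomes 5
  Position 11 ')': depth becomes 4
  Position 12 ')': depth becomes 3
  Position 13 '(': depth becomes 4
  Position 14 '(': depth becomes 5
  Position 15 ')': depth becomes 4
  Position 16 '(': depth becomes 5
  Position 17 '(': depth becomes 6
  Position 18 ')': depth becomes 5
  Position 19 ')': depth becomes 4
  Position 20 ')': depth becomes 3
  Position 21 ')': depth becomes 2
  Position 22 ')': depth becomes 1
  Position 23 ')': depth becomes 0
Maximum depth reached: 6

6


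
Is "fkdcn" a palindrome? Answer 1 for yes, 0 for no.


Input: fkdcn
Reversed: ncdkf
  Compare pos 0 ('f') with pos 4 ('n'): MISMATCH
  Compare pos 1 ('k') with pos 3 ('c'): MISMATCH
Result: not a palindrome

0


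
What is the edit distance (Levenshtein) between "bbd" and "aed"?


Computing edit distance: "bbd" -> "aed"
DP table:
           a    e    d
      0    1    2    3
  b   1    1    2    3
  b   2    2    2    3
  d   3    3    3    2
Edit distance = dp[3][3] = 2

2


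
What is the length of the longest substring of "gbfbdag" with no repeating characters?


Input: "gbfbdag"
Sliding window (track last position of each char):
  Position 0 ('g'): window [0,0] length 1 -- new best
  Position 1 ('b'): window [0,1] length 2 -- new best
  Position 2 ('f'): window [0,2] length 3 -- new best
  Position 3 ('b'): repeat (last at 1), move window start to 2
  Position 3 ('b'): window [2,3] length 2
  Position 4 ('d'): window [2,4] length 3
  Position 5 ('a'): window [2,5] length 4 -- new best
  Position 6 ('g'): window [2,6] length 5 -- new best
Longest substring with no repeats: "fbdag" with length 5

5
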